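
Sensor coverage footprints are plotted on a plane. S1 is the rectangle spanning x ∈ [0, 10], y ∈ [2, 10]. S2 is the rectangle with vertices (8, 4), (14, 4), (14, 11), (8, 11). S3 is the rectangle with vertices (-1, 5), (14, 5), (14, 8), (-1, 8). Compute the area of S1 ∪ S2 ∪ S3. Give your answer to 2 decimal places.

113.00

By inclusion–exclusion:
Individual areas: |S1| = 80, |S2| = 42, |S3| = 45.
|S1∩S2|: x∈[8,10], y∈[4,10] → 2·6 = 12.
|S1∩S3|: x∈[0,10], y∈[5,8] → 10·3 = 30.
|S2∩S3|: x∈[8,14], y∈[5,8] → 6·3 = 18.
|S1∩S2∩S3| = 6.
|S1 ∪ S2 ∪ S3| = 167 − 60 + 6 = 113.00.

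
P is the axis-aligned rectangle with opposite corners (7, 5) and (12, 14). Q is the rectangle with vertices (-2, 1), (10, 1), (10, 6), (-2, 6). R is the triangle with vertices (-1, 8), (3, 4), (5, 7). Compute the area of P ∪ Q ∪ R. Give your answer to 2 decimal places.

108.67

By inclusion–exclusion:
Individual areas: |P| = 45, |Q| = 60, |R| = 10.
|P∩Q|: x∈[7,10], y∈[5,6] → 3·1 = 3.
|P∩R| = 0.
|Q∩R| = 3.3333.
|P∩Q∩R| = 0.
|P ∪ Q ∪ R| = 115 − 6.3333 + 0 = 108.67.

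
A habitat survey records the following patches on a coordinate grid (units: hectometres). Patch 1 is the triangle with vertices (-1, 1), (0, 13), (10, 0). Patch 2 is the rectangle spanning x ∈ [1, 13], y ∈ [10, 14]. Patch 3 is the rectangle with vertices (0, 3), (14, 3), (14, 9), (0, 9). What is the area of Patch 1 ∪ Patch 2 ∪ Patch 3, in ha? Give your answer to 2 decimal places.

165.08

By inclusion–exclusion:
Individual areas: |Patch 1| = 66.5, |Patch 2| = 48, |Patch 3| = 84.
|Patch 1∩Patch 2| = 1.1115.
|Patch 1∩Patch 3| = 32.3077.
|Patch 2∩Patch 3| = 0 (no overlap).
|Patch 1∩Patch 2∩Patch 3| = 0.
|Patch 1 ∪ Patch 2 ∪ Patch 3| = 198.5 − 33.4192 + 0 = 165.08.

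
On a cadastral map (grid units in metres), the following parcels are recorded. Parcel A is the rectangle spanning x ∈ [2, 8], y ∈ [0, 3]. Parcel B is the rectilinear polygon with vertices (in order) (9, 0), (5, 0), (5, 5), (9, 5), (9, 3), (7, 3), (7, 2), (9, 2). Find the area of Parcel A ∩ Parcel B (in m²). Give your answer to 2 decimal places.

8.00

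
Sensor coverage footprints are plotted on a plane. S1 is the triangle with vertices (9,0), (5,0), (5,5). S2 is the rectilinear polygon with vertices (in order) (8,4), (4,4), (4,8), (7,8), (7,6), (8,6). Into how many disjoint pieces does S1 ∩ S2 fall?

1

S1 ∩ S2 is a single connected region.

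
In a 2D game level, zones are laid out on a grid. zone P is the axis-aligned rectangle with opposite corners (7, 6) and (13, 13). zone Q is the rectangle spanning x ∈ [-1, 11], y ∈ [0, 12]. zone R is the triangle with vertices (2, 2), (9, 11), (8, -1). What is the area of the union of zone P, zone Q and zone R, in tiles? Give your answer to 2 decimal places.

By inclusion–exclusion:
Individual areas: |zone P| = 42, |zone Q| = 144, |zone R| = 37.5.
|zone P∩zone Q|: x∈[7,11], y∈[6,12] → 4·6 = 24.
|zone P∩zone R| = 6.3869.
|zone Q∩zone R| = 36.4583.
|zone P∩zone Q∩zone R| = 6.3869.
|zone P ∪ zone Q ∪ zone R| = 223.5 − 66.8452 + 6.3869 = 163.04.

163.04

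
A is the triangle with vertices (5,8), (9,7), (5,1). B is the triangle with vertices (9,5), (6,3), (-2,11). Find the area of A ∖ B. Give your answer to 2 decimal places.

6.56

|A| = 14, |A∩B| = 7.4414.
|A ∖ B| = |A| − |A∩B| = 14 − 7.4414 = 6.56.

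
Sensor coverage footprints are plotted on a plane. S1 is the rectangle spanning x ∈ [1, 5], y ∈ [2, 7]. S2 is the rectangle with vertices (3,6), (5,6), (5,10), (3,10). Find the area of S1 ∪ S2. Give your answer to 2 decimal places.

By inclusion–exclusion:
Individual areas: |S1| = 20, |S2| = 8.
|S1∩S2|: x∈[3,5], y∈[6,7] → 2·1 = 2.
|S1 ∪ S2| = 28 − 2 = 26.00.

26.00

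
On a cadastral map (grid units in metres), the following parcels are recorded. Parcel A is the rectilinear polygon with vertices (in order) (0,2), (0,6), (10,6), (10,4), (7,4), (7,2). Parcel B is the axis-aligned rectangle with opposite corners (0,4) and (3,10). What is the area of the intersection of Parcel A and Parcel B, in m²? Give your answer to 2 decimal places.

The intersection is the polygon with vertices (0,6), (3,6), (3,4), (0,4).
By the shoelace formula its area is 6.00.

6.00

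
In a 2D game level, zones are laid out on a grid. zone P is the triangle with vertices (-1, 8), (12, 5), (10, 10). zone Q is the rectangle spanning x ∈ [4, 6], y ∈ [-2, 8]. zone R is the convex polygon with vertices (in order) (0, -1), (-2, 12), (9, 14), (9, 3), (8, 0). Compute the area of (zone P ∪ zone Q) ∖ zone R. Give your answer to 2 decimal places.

|zone P ∪ zone Q| = 46.7308.
|(zone P ∪ zone Q) ∩ zone R| = 34.6101.
|(zone P ∪ zone Q) ∖ zone R| = 46.7308 − 34.6101 = 12.12.

12.12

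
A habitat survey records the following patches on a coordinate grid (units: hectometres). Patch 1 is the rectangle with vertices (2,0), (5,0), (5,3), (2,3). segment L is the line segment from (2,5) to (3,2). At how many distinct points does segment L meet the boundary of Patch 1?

The segment meets the boundary at (2.667,3).

1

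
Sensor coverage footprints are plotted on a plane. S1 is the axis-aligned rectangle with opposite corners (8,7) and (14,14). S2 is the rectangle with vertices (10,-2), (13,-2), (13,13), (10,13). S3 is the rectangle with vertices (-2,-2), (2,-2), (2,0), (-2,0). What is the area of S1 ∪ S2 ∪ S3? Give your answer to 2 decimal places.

77.00

By inclusion–exclusion:
Individual areas: |S1| = 42, |S2| = 45, |S3| = 8.
|S1∩S2|: x∈[10,13], y∈[7,13] → 3·6 = 18.
|S1∩S3| = 0 (no overlap).
|S2∩S3| = 0 (no overlap).
|S1∩S2∩S3| = 0.
|S1 ∪ S2 ∪ S3| = 95 − 18 + 0 = 77.00.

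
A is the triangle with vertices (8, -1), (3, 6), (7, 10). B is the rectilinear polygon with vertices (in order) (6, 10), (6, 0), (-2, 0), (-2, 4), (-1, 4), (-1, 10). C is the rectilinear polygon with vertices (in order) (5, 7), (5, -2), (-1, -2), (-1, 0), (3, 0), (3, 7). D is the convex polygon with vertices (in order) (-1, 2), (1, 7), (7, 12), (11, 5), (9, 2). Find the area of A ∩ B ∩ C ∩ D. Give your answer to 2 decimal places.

The intersection is the polygon with vertices (5,7), (5,3.2), (3,6), (4,7).
By the shoelace formula its area is 4.30.

4.30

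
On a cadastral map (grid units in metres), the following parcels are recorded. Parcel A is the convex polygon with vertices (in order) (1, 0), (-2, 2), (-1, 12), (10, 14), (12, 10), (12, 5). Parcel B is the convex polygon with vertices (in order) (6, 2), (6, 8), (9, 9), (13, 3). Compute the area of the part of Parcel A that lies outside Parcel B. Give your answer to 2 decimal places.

119.50

|Parcel A| = 143.5, |Parcel A∩Parcel B| = 23.9958.
|Parcel A ∖ Parcel B| = |Parcel A| − |Parcel A∩Parcel B| = 143.5 − 23.9958 = 119.50.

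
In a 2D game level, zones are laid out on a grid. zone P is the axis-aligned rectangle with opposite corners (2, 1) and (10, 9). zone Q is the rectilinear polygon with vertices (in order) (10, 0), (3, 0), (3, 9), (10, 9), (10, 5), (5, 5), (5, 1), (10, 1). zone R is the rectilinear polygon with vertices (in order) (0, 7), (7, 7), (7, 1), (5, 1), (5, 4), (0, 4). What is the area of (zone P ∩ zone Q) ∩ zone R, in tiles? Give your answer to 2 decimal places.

|zone P ∩ zone Q| = 36.
|(zone P ∩ zone Q) ∩ zone R| = 10.00.

10.00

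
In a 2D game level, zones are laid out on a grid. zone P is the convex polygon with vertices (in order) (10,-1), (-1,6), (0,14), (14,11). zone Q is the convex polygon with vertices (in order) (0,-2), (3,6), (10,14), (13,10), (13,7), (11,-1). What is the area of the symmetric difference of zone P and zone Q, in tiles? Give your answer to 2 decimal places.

|zone P| = 137.5, |zone Q| = 122.5, |zone P∩zone Q| = 84.1465.
|zone P △ zone Q| = |zone P| + |zone Q| − 2·|zone P∩zone Q| = 137.5 + 122.5 − 168.293 = 91.71.

91.71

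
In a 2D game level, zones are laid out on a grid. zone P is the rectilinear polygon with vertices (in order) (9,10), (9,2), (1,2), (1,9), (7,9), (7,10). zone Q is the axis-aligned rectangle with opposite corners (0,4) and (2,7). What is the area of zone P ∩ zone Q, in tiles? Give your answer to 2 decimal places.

3.00

The intersection is the polygon with vertices (1,7), (2,7), (2,4), (1,4).
By the shoelace formula its area is 3.00.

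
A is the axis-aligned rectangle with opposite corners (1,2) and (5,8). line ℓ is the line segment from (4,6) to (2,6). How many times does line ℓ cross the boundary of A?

The segment lies entirely inside A and never meets its boundary.

0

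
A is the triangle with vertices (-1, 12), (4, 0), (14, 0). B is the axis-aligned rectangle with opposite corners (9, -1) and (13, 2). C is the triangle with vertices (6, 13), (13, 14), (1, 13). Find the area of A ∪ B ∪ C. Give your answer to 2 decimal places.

67.40

By inclusion–exclusion:
Individual areas: |A| = 60, |B| = 12, |C| = 2.5.
|A∩B| = 7.1.
|A∩C| = 0.
|B∩C| = 0.
|A∩B∩C| = 0.
|A ∪ B ∪ C| = 74.5 − 7.1 + 0 = 67.40.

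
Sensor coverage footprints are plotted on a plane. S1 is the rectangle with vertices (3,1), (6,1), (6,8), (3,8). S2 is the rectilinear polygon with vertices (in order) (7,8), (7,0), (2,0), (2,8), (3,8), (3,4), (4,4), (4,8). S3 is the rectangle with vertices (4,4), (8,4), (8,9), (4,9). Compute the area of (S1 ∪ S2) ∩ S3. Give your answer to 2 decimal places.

The region (S1 ∪ S2) ∩ S3 is the polygon with vertices (7,8), (7,4), (4,4), (4,8), (6,8).
By the shoelace formula its area is 12.00.

12.00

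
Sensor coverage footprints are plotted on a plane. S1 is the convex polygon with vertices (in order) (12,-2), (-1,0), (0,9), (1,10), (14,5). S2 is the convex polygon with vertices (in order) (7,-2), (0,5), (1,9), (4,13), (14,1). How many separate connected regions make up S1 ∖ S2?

S1 ∖ S2 splits into 3 disjoint pieces (area 4.6896, area 23.0638, area 8.1092).

3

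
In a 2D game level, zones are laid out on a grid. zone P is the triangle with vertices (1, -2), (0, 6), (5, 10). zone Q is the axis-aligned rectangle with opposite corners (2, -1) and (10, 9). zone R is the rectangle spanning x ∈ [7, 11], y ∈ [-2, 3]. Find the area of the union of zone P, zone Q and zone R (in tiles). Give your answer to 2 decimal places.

100.56

By inclusion–exclusion:
Individual areas: |zone P| = 22, |zone Q| = 80, |zone R| = 20.
|zone P∩zone Q| = 9.4417.
|zone P∩zone R| = 0.
|zone Q∩zone R|: x∈[7,10], y∈[-1,3] → 3·4 = 12.
|zone P∩zone Q∩zone R| = 0.
|zone P ∪ zone Q ∪ zone R| = 122 − 21.4417 + 0 = 100.56.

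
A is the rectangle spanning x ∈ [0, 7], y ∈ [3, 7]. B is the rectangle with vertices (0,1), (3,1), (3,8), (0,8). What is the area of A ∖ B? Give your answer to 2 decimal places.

16.00

|A∩B|: x∈[0,3], y∈[3,7] → 3·4 = 12.
|A| = 28.
|A ∖ B| = |A| − |A∩B| = 28 − 12 = 16.00.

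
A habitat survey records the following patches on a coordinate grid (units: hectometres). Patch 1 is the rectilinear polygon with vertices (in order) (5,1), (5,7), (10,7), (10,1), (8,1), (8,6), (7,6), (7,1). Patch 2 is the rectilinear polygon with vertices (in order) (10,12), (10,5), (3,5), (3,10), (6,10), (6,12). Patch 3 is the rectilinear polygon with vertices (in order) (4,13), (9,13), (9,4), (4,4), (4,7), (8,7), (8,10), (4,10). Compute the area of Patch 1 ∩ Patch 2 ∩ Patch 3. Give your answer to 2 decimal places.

7.00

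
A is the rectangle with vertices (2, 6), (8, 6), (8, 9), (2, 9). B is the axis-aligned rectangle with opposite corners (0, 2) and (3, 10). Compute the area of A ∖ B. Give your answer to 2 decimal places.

|A∩B|: x∈[2,3], y∈[6,9] → 1·3 = 3.
|A| = 18.
|A ∖ B| = |A| − |A∩B| = 18 − 3 = 15.00.

15.00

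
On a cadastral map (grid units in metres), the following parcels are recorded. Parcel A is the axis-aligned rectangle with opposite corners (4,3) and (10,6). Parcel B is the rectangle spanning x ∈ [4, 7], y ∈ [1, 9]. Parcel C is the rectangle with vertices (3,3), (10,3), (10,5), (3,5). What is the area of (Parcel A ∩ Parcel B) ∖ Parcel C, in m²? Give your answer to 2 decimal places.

|Parcel A ∩ Parcel B| = 9.
|(Parcel A ∩ Parcel B) ∩ Parcel C| = 6.
|(Parcel A ∩ Parcel B) ∖ Parcel C| = 9 − 6 = 3.00.

3.00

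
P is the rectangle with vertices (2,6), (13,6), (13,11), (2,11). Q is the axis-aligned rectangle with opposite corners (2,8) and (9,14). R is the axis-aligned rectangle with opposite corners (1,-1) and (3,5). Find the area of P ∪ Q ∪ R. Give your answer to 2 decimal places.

88.00

By inclusion–exclusion:
Individual areas: |P| = 55, |Q| = 42, |R| = 12.
|P∩Q|: x∈[2,9], y∈[8,11] → 7·3 = 21.
|P∩R| = 0 (no overlap).
|Q∩R| = 0 (no overlap).
|P∩Q∩R| = 0.
|P ∪ Q ∪ R| = 109 − 21 + 0 = 88.00.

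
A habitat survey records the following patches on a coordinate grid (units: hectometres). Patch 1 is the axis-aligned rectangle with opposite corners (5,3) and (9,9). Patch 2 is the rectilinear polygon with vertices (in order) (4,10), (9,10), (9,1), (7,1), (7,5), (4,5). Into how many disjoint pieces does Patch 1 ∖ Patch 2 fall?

Patch 1 ∖ Patch 2 is a single connected region.

1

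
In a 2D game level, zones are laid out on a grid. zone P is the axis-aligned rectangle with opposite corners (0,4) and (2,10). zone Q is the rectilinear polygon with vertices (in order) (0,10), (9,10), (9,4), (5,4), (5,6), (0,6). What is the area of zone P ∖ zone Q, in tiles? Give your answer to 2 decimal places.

4.00

|zone P| = 12, |zone P∩zone Q| = 8.
|zone P ∖ zone Q| = |zone P| − |zone P∩zone Q| = 12 − 8 = 4.00.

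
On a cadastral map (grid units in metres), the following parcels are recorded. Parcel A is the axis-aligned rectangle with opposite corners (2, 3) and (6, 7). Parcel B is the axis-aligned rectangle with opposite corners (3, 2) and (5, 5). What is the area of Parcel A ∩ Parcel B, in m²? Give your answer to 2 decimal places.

|Parcel A∩Parcel B|: x∈[3,5], y∈[3,5] → 2·2 = 4.

4.00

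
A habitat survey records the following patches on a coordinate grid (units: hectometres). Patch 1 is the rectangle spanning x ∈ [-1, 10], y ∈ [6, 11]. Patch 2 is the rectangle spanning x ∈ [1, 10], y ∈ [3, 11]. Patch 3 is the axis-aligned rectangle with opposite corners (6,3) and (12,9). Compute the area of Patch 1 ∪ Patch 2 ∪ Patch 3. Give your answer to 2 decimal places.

By inclusion–exclusion:
Individual areas: |Patch 1| = 55, |Patch 2| = 72, |Patch 3| = 36.
|Patch 1∩Patch 2|: x∈[1,10], y∈[6,11] → 9·5 = 45.
|Patch 1∩Patch 3|: x∈[6,10], y∈[6,9] → 4·3 = 12.
|Patch 2∩Patch 3|: x∈[6,10], y∈[3,9] → 4·6 = 24.
|Patch 1∩Patch 2∩Patch 3| = 12.
|Patch 1 ∪ Patch 2 ∪ Patch 3| = 163 − 81 + 12 = 94.00.

94.00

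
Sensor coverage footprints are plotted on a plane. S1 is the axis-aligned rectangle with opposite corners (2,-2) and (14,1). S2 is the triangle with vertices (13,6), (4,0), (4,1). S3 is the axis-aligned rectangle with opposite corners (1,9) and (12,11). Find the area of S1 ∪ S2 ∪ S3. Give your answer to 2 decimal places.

By inclusion–exclusion:
Individual areas: |S1| = 36, |S2| = 4.5, |S3| = 22.
|S1∩S2| = 0.75.
|S1∩S3| = 0 (no overlap).
|S2∩S3| = 0.
|S1∩S2∩S3| = 0.
|S1 ∪ S2 ∪ S3| = 62.5 − 0.75 + 0 = 61.75.

61.75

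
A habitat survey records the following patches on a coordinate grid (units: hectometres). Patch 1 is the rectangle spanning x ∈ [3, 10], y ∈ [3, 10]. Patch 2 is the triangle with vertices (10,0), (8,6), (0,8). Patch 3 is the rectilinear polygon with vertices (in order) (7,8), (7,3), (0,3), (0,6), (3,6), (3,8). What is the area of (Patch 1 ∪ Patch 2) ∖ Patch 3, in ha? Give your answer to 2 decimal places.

35.50

|Patch 1 ∪ Patch 2| = 55.6.
|(Patch 1 ∪ Patch 2) ∩ Patch 3| = 20.1.
|(Patch 1 ∪ Patch 2) ∖ Patch 3| = 55.6 − 20.1 = 35.50.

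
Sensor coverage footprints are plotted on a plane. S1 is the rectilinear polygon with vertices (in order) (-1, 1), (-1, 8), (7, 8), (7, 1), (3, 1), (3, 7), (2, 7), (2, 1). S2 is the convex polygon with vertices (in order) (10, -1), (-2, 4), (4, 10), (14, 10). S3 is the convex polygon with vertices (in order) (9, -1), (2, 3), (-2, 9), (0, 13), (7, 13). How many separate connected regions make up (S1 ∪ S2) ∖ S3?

(S1 ∪ S2) ∖ S3 splits into 2 disjoint pieces (area 15.9026, area 41.4213).

2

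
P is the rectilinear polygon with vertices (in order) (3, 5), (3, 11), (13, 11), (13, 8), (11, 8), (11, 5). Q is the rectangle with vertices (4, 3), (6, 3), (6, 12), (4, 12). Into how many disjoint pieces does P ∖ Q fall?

P ∖ Q splits into 2 disjoint pieces (area 6, area 36).

2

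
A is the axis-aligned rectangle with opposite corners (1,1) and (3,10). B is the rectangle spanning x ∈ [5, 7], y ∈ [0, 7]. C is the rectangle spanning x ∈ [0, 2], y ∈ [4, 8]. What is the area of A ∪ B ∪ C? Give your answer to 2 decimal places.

36.00

By inclusion–exclusion:
Individual areas: |A| = 18, |B| = 14, |C| = 8.
|A∩B| = 0 (no overlap).
|A∩C|: x∈[1,2], y∈[4,8] → 1·4 = 4.
|B∩C| = 0 (no overlap).
|A∩B∩C| = 0.
|A ∪ B ∪ C| = 40 − 4 + 0 = 36.00.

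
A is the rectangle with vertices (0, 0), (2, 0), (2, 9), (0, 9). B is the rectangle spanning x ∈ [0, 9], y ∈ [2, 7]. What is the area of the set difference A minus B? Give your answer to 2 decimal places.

8.00

|A∩B|: x∈[0,2], y∈[2,7] → 2·5 = 10.
|A| = 18.
|A ∖ B| = |A| − |A∩B| = 18 − 10 = 8.00.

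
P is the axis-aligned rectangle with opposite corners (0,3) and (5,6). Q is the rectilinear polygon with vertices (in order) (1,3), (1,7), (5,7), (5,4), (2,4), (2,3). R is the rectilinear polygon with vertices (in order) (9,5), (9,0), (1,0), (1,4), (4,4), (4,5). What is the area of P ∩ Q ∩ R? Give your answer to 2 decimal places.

2.00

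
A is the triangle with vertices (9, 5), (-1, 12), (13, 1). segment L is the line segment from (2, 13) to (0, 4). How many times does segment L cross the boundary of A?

2

The segment meets the boundary at (1.365,10.142), (1.404,10.317).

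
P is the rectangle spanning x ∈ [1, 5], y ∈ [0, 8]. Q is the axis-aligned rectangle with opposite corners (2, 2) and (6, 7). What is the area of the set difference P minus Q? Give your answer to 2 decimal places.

|P∩Q|: x∈[2,5], y∈[2,7] → 3·5 = 15.
|P| = 32.
|P ∖ Q| = |P| − |P∩Q| = 32 − 15 = 17.00.

17.00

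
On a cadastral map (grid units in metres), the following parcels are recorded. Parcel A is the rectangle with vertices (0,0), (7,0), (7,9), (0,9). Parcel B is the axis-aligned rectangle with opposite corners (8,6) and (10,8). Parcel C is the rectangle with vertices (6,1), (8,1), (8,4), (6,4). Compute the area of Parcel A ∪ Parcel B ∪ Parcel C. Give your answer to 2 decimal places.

70.00

By inclusion–exclusion:
Individual areas: |Parcel A| = 63, |Parcel B| = 4, |Parcel C| = 6.
|Parcel A∩Parcel B| = 0 (no overlap).
|Parcel A∩Parcel C|: x∈[6,7], y∈[1,4] → 1·3 = 3.
|Parcel B∩Parcel C| = 0 (no overlap).
|Parcel A∩Parcel B∩Parcel C| = 0.
|Parcel A ∪ Parcel B ∪ Parcel C| = 73 − 3 + 0 = 70.00.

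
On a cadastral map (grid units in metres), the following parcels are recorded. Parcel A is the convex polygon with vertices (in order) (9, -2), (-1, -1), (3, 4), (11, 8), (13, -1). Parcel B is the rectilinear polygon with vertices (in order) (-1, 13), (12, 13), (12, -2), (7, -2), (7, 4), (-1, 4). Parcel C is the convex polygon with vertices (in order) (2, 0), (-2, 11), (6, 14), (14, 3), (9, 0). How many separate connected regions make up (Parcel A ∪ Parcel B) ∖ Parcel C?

(Parcel A ∪ Parcel B) ∖ Parcel C splits into 4 disjoint pieces (area 27.6714, area 3.2841, area 3.5208, area 19.1136).

4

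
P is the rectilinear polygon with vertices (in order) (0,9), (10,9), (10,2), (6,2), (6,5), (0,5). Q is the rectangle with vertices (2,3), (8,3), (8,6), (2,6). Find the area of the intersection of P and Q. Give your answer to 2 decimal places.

The intersection is the polygon with vertices (6,5), (2,5), (2,6), (8,6), (8,3), (6,3).
By the shoelace formula its area is 10.00.

10.00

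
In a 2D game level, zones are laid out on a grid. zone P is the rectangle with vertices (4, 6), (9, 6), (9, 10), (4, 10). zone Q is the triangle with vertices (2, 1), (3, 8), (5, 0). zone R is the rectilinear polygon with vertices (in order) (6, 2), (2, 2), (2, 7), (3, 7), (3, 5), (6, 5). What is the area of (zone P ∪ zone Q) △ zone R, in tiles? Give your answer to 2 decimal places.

|zone P ∪ zone Q| = 31.
|(zone P ∪ zone Q) ∩ zone R| = 5.875.
|(zone P ∪ zone Q) △ zone R| = 31 + 14 − 11.75 = 33.25.

33.25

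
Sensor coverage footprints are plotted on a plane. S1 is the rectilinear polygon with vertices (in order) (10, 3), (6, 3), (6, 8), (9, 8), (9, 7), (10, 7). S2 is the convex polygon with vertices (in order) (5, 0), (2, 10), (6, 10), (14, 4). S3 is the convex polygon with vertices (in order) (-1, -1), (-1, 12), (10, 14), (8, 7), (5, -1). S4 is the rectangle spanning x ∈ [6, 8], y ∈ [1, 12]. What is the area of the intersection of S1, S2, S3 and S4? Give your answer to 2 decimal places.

7.00

The intersection is the polygon with vertices (8,8), (8,7), (6.5,3), (6,3), (6,8).
By the shoelace formula its area is 7.00.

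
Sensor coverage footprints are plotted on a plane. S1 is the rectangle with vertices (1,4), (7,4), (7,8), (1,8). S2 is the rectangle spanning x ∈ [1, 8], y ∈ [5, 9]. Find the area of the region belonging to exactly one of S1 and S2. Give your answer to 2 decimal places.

16.00

|S1∩S2|: x∈[1,7], y∈[5,8] → 6·3 = 18.
|S1 △ S2| = |S1| + |S2| − 2·|S1∩S2| = 24 + 28 − 36 = 16.00.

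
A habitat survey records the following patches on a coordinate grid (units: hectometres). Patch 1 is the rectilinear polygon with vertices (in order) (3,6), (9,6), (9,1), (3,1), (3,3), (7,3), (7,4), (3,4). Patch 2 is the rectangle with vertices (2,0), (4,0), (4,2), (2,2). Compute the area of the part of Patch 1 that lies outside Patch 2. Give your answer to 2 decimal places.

|Patch 1| = 26, |Patch 1∩Patch 2| = 1.
|Patch 1 ∖ Patch 2| = |Patch 1| − |Patch 1∩Patch 2| = 26 − 1 = 25.00.

25.00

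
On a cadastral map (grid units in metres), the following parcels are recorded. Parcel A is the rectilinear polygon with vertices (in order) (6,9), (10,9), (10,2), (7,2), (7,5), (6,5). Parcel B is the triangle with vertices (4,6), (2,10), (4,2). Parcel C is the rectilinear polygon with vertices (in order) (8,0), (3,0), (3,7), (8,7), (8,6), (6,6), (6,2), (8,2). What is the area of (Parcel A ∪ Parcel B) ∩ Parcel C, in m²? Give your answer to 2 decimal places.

|Parcel A ∪ Parcel B| = 29.
|(Parcel A ∪ Parcel B) ∩ Parcel C| = 4.75.

4.75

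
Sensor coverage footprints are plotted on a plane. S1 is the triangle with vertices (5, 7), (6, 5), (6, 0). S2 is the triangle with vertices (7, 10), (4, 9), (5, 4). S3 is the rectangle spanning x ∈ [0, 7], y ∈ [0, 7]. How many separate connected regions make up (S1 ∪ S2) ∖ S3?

1

(S1 ∪ S2) ∖ S3 is a single connected region.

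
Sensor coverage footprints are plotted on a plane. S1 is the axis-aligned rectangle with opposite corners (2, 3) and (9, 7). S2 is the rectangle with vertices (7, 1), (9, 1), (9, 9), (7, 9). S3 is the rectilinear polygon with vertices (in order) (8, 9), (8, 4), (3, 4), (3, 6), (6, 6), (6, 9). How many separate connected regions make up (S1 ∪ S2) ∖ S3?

(S1 ∪ S2) ∖ S3 is a single connected region.

1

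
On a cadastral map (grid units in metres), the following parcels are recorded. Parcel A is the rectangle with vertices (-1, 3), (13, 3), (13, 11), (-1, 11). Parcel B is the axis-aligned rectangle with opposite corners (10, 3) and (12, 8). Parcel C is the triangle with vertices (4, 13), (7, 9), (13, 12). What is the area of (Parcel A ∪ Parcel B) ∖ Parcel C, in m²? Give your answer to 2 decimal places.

106.50

|Parcel A ∪ Parcel B| = 112.
|(Parcel A ∪ Parcel B) ∩ Parcel C| = 5.5.
|(Parcel A ∪ Parcel B) ∖ Parcel C| = 112 − 5.5 = 106.50.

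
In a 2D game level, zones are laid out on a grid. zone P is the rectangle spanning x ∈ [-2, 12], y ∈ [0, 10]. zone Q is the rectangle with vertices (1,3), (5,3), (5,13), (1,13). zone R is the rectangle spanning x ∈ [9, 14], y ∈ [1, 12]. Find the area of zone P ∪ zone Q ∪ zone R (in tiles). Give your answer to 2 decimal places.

By inclusion–exclusion:
Individual areas: |zone P| = 140, |zone Q| = 40, |zone R| = 55.
|zone P∩zone Q|: x∈[1,5], y∈[3,10] → 4·7 = 28.
|zone P∩zone R|: x∈[9,12], y∈[1,10] → 3·9 = 27.
|zone Q∩zone R| = 0 (no overlap).
|zone P∩zone Q∩zone R| = 0.
|zone P ∪ zone Q ∪ zone R| = 235 − 55 + 0 = 180.00.

180.00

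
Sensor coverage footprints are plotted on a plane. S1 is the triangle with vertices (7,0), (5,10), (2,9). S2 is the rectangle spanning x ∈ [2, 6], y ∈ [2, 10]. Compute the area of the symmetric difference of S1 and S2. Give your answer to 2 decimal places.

19.22

|S1| = 16, |S2| = 32, |S1∩S2| = 14.3889.
|S1 △ S2| = |S1| + |S2| − 2·|S1∩S2| = 16 + 32 − 28.7778 = 19.22.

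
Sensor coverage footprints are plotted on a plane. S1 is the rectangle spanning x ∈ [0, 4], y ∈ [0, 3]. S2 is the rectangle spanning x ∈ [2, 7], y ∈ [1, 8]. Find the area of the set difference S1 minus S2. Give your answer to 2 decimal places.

|S1∩S2|: x∈[2,4], y∈[1,3] → 2·2 = 4.
|S1| = 12.
|S1 ∖ S2| = |S1| − |S1∩S2| = 12 − 4 = 8.00.

8.00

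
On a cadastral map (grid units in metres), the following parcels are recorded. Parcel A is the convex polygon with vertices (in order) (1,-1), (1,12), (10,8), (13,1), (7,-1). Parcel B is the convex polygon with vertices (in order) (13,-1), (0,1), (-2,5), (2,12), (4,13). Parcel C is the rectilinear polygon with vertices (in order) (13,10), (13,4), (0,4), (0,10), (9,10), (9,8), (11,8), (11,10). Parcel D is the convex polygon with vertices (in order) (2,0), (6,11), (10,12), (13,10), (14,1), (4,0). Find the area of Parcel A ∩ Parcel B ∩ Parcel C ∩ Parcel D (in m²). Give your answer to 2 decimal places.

The intersection is the polygon with vertices (9.786,4), (3.454,4), (5.617,9.948), (6.1,9.733).
By the shoelace formula its area is 19.82.

19.82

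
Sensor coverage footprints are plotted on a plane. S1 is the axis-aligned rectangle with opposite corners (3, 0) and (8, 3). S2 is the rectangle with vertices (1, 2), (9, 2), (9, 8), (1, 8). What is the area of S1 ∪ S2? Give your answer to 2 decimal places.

58.00

By inclusion–exclusion:
Individual areas: |S1| = 15, |S2| = 48.
|S1∩S2|: x∈[3,8], y∈[2,3] → 5·1 = 5.
|S1 ∪ S2| = 63 − 5 = 58.00.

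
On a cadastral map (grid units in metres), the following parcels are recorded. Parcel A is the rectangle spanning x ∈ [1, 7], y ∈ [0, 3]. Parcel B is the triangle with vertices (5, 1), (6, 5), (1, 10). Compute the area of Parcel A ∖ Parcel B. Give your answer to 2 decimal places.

|Parcel A| = 18, |Parcel A∩Parcel B| = 1.3889.
|Parcel A ∖ Parcel B| = |Parcel A| − |Parcel A∩Parcel B| = 18 − 1.3889 = 16.61.

16.61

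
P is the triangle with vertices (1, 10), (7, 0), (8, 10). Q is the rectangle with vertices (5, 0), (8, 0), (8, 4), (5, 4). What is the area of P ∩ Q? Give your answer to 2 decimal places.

The intersection is the polygon with vertices (5,3.333), (5,4), (7.4,4), (7,0).
By the shoelace formula its area is 5.47.

5.47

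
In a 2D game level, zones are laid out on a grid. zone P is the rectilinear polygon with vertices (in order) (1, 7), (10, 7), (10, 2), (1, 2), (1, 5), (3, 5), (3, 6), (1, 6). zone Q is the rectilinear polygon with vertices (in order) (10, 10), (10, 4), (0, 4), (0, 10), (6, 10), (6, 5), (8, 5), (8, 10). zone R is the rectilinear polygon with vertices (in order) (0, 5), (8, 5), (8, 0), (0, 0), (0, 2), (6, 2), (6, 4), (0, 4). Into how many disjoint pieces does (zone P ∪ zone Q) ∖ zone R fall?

2

(zone P ∪ zone Q) ∖ zone R splits into 2 disjoint pieces (area 50, area 10).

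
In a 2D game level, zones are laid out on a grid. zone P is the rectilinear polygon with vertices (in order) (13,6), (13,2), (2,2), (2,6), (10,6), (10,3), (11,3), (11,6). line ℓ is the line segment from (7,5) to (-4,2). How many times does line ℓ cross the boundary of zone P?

1

The segment meets the boundary at (2,3.636).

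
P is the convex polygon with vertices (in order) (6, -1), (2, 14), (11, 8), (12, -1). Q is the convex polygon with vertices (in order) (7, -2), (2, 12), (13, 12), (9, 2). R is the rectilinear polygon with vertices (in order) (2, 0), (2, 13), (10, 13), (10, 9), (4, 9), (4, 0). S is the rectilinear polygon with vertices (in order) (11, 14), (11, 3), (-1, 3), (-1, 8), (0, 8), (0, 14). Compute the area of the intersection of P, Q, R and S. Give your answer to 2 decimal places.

13.78

The intersection is the polygon with vertices (9.5,9), (4,9), (4,6.5), (2.533,12), (5,12).
By the shoelace formula its area is 13.78.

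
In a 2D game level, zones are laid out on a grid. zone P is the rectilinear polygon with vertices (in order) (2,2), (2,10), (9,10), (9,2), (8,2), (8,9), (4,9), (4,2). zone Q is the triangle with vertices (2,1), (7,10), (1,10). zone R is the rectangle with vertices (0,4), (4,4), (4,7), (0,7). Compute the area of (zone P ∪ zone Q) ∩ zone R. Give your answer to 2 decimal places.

7.50

The region (zone P ∪ zone Q) ∩ zone R is the polygon with vertices (4,4), (1.667,4), (1.333,7), (4,7), (4,4.6).
By the shoelace formula its area is 7.50.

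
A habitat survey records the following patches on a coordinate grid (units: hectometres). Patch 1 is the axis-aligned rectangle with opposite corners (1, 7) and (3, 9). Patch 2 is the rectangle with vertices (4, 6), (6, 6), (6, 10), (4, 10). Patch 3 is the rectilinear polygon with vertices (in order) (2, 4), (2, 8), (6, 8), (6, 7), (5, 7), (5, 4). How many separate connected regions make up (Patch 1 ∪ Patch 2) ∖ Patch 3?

(Patch 1 ∪ Patch 2) ∖ Patch 3 splits into 3 disjoint pieces (area 3, area 1, area 4).

3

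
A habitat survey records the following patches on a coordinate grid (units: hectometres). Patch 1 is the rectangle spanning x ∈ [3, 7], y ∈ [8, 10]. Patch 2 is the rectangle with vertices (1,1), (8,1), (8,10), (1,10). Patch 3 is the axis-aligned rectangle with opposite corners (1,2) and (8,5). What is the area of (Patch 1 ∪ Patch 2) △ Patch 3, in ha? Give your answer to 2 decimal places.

|Patch 1 ∪ Patch 2| = 63.
|(Patch 1 ∪ Patch 2) ∩ Patch 3| = 21.
|(Patch 1 ∪ Patch 2) △ Patch 3| = 63 + 21 − 42 = 42.00.

42.00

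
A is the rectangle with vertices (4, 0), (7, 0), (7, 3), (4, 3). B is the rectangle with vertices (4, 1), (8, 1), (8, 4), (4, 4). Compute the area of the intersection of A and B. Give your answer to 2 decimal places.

|A∩B|: x∈[4,7], y∈[1,3] → 3·2 = 6.

6.00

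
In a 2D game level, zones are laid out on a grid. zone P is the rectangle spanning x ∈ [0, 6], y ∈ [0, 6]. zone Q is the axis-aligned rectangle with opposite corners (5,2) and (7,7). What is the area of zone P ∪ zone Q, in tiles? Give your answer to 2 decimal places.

42.00

By inclusion–exclusion:
Individual areas: |zone P| = 36, |zone Q| = 10.
|zone P∩zone Q|: x∈[5,6], y∈[2,6] → 1·4 = 4.
|zone P ∪ zone Q| = 46 − 4 = 42.00.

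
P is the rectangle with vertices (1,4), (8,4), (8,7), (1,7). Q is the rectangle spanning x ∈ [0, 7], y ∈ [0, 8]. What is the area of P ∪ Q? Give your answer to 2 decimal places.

By inclusion–exclusion:
Individual areas: |P| = 21, |Q| = 56.
|P∩Q|: x∈[1,7], y∈[4,7] → 6·3 = 18.
|P ∪ Q| = 77 − 18 = 59.00.

59.00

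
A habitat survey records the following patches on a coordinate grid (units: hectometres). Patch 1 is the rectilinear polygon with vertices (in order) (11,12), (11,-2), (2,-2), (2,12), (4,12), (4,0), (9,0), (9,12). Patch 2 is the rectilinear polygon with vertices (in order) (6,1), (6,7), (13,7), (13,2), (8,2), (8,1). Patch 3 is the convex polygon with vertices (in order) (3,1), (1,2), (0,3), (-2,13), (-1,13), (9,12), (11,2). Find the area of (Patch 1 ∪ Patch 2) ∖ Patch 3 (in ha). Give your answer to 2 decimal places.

45.06

|Patch 1 ∪ Patch 2| = 93.
|(Patch 1 ∪ Patch 2) ∩ Patch 3| = 47.9375.
|(Patch 1 ∪ Patch 2) ∖ Patch 3| = 93 − 47.9375 = 45.06.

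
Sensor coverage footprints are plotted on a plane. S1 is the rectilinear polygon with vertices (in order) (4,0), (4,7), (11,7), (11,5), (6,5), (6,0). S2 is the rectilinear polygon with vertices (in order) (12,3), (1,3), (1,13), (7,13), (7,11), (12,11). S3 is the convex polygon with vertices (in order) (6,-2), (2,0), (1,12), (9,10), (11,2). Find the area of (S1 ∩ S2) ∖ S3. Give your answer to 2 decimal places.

|S1 ∩ S2| = 18.
|(S1 ∩ S2) ∩ S3| = 16.
|(S1 ∩ S2) ∖ S3| = 18 − 16 = 2.00.

2.00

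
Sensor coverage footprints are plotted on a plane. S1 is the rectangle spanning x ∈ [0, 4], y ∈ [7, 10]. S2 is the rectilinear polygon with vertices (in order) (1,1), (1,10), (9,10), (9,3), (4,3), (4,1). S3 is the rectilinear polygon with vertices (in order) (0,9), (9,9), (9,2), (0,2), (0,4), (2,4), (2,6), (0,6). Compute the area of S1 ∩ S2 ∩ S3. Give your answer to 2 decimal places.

The intersection is the polygon with vertices (1,7), (1,9), (4,9), (4,7).
By the shoelace formula its area is 6.00.

6.00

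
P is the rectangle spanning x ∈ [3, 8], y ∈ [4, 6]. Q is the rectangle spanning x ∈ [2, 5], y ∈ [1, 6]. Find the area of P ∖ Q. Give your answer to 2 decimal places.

6.00

|P∩Q|: x∈[3,5], y∈[4,6] → 2·2 = 4.
|P| = 10.
|P ∖ Q| = |P| − |P∩Q| = 10 − 4 = 6.00.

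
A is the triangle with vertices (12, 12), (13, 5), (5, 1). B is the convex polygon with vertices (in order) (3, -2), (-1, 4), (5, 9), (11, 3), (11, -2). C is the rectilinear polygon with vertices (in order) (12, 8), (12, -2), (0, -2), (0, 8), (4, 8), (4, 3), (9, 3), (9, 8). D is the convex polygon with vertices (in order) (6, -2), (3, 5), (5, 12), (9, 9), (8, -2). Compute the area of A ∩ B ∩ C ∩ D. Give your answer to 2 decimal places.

The intersection is the polygon with vertices (8.454,3), (8.429,2.714), (5,1), (6.273,3).
By the shoelace formula its area is 2.65.

2.65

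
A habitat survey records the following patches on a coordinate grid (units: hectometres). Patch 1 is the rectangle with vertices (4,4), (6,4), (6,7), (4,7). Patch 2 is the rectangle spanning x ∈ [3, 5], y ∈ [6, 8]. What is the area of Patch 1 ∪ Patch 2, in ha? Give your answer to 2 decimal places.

By inclusion–exclusion:
Individual areas: |Patch 1| = 6, |Patch 2| = 4.
|Patch 1∩Patch 2|: x∈[4,5], y∈[6,7] → 1·1 = 1.
|Patch 1 ∪ Patch 2| = 10 − 1 = 9.00.

9.00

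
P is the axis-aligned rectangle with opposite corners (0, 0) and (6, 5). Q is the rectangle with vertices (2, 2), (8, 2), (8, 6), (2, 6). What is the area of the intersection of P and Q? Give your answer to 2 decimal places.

|P∩Q|: x∈[2,6], y∈[2,5] → 4·3 = 12.

12.00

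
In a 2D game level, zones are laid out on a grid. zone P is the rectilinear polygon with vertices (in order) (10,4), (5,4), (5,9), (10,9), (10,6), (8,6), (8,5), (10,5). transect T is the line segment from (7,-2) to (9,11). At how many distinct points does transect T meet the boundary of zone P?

4

The segment meets the boundary at (8.692,9), (8.231,6), (8.077,5), (7.923,4).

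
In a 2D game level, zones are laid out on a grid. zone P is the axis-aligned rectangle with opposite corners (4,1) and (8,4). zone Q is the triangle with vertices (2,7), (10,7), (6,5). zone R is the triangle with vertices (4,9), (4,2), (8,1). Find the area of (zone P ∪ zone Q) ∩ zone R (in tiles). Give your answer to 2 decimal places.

|zone P ∪ zone Q| = 20.
|(zone P ∪ zone Q) ∩ zone R| = 9.75.

9.75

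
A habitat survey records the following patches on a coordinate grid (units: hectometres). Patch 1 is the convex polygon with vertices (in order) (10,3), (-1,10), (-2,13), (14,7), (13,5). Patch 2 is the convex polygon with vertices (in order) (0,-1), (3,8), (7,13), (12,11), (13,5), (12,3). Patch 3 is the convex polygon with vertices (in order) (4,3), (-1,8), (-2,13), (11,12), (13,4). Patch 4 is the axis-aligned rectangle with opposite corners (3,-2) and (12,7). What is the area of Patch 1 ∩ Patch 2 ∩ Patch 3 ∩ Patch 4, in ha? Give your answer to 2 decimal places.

18.54

The intersection is the polygon with vertices (11.2,3.8), (9.108,3.568), (3.714,7), (12,7), (12,4.333).
By the shoelace formula its area is 18.54.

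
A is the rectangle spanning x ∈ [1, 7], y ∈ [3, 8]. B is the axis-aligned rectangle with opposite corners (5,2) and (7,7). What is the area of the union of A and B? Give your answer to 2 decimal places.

By inclusion–exclusion:
Individual areas: |A| = 30, |B| = 10.
|A∩B|: x∈[5,7], y∈[3,7] → 2·4 = 8.
|A ∪ B| = 40 − 8 = 32.00.

32.00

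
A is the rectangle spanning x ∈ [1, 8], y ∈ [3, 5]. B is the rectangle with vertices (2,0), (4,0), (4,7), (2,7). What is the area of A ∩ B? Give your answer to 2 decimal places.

|A∩B|: x∈[2,4], y∈[3,5] → 2·2 = 4.

4.00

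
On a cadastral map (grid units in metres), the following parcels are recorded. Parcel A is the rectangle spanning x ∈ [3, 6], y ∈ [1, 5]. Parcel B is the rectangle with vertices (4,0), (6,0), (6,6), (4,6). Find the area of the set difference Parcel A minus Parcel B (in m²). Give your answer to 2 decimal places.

4.00

|Parcel A∩Parcel B|: x∈[4,6], y∈[1,5] → 2·4 = 8.
|Parcel A| = 12.
|Parcel A ∖ Parcel B| = |Parcel A| − |Parcel A∩Parcel B| = 12 − 8 = 4.00.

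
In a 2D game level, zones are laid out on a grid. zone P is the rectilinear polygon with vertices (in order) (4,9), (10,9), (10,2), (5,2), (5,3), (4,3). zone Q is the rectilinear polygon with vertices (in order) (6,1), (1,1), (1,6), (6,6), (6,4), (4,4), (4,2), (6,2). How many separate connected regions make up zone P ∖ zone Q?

zone P ∖ zone Q is a single connected region.

1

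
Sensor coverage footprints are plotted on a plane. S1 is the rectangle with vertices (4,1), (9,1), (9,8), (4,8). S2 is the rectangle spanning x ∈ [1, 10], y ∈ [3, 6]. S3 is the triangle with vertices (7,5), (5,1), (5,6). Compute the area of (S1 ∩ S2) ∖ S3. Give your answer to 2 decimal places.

|S1 ∩ S2| = 15.
|(S1 ∩ S2) ∩ S3| = 4.
|(S1 ∩ S2) ∖ S3| = 15 − 4 = 11.00.

11.00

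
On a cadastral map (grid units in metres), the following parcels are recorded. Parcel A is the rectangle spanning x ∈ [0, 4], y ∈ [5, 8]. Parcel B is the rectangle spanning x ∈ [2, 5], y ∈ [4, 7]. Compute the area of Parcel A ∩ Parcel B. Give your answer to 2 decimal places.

|Parcel A∩Parcel B|: x∈[2,4], y∈[5,7] → 2·2 = 4.

4.00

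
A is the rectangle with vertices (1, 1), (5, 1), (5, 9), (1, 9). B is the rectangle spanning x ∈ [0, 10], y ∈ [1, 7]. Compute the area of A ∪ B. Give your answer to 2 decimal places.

By inclusion–exclusion:
Individual areas: |A| = 32, |B| = 60.
|A∩B|: x∈[1,5], y∈[1,7] → 4·6 = 24.
|A ∪ B| = 92 − 24 = 68.00.

68.00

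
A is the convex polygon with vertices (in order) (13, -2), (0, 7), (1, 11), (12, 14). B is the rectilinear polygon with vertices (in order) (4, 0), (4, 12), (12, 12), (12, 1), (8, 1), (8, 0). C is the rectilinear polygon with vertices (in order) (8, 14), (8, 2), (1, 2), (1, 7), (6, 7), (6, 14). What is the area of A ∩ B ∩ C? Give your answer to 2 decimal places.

26.41

The intersection is the polygon with vertices (4,7), (6,7), (6,12), (8,12), (8,2), (7.222,2), (4,4.231).
By the shoelace formula its area is 26.41.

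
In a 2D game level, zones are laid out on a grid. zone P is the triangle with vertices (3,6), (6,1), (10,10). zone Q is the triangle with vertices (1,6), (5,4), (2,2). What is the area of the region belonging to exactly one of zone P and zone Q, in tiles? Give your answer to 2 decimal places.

29.74

|zone P| = 23.5, |zone Q| = 7, |zone P∩zone Q| = 0.381.
|zone P △ zone Q| = |zone P| + |zone Q| − 2·|zone P∩zone Q| = 23.5 + 7 − 0.7619 = 29.74.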